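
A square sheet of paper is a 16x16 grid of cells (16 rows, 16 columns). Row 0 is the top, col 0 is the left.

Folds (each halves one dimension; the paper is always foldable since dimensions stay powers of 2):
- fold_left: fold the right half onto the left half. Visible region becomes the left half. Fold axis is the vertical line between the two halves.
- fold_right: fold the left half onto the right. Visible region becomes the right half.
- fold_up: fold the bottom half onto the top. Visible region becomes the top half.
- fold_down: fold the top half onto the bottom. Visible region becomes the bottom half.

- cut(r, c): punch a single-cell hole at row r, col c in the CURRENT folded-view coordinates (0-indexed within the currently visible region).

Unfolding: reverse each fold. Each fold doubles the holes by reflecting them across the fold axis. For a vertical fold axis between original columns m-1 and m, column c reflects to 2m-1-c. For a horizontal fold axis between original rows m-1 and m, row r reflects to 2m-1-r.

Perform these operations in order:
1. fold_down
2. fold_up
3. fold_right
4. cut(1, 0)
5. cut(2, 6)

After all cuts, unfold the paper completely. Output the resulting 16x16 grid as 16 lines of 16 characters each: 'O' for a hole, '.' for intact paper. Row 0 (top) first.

Answer: ................
.......OO.......
.O............O.
................
................
.O............O.
.......OO.......
................
................
.......OO.......
.O............O.
................
................
.O............O.
.......OO.......
................

Derivation:
Op 1 fold_down: fold axis h@8; visible region now rows[8,16) x cols[0,16) = 8x16
Op 2 fold_up: fold axis h@12; visible region now rows[8,12) x cols[0,16) = 4x16
Op 3 fold_right: fold axis v@8; visible region now rows[8,12) x cols[8,16) = 4x8
Op 4 cut(1, 0): punch at orig (9,8); cuts so far [(9, 8)]; region rows[8,12) x cols[8,16) = 4x8
Op 5 cut(2, 6): punch at orig (10,14); cuts so far [(9, 8), (10, 14)]; region rows[8,12) x cols[8,16) = 4x8
Unfold 1 (reflect across v@8): 4 holes -> [(9, 7), (9, 8), (10, 1), (10, 14)]
Unfold 2 (reflect across h@12): 8 holes -> [(9, 7), (9, 8), (10, 1), (10, 14), (13, 1), (13, 14), (14, 7), (14, 8)]
Unfold 3 (reflect across h@8): 16 holes -> [(1, 7), (1, 8), (2, 1), (2, 14), (5, 1), (5, 14), (6, 7), (6, 8), (9, 7), (9, 8), (10, 1), (10, 14), (13, 1), (13, 14), (14, 7), (14, 8)]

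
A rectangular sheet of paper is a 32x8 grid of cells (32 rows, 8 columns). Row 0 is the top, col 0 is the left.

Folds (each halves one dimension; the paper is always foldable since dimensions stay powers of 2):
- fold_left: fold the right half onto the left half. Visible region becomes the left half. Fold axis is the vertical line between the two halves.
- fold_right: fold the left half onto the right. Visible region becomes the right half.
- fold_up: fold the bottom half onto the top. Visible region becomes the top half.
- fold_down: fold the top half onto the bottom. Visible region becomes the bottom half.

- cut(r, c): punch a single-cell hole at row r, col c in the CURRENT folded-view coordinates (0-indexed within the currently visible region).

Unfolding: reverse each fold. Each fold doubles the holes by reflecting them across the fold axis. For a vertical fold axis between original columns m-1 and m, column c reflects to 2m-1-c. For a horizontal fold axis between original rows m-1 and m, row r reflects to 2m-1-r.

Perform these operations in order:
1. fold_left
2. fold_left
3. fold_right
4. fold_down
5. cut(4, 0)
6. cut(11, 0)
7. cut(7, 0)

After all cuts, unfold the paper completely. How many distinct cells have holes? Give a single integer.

Answer: 48

Derivation:
Op 1 fold_left: fold axis v@4; visible region now rows[0,32) x cols[0,4) = 32x4
Op 2 fold_left: fold axis v@2; visible region now rows[0,32) x cols[0,2) = 32x2
Op 3 fold_right: fold axis v@1; visible region now rows[0,32) x cols[1,2) = 32x1
Op 4 fold_down: fold axis h@16; visible region now rows[16,32) x cols[1,2) = 16x1
Op 5 cut(4, 0): punch at orig (20,1); cuts so far [(20, 1)]; region rows[16,32) x cols[1,2) = 16x1
Op 6 cut(11, 0): punch at orig (27,1); cuts so far [(20, 1), (27, 1)]; region rows[16,32) x cols[1,2) = 16x1
Op 7 cut(7, 0): punch at orig (23,1); cuts so far [(20, 1), (23, 1), (27, 1)]; region rows[16,32) x cols[1,2) = 16x1
Unfold 1 (reflect across h@16): 6 holes -> [(4, 1), (8, 1), (11, 1), (20, 1), (23, 1), (27, 1)]
Unfold 2 (reflect across v@1): 12 holes -> [(4, 0), (4, 1), (8, 0), (8, 1), (11, 0), (11, 1), (20, 0), (20, 1), (23, 0), (23, 1), (27, 0), (27, 1)]
Unfold 3 (reflect across v@2): 24 holes -> [(4, 0), (4, 1), (4, 2), (4, 3), (8, 0), (8, 1), (8, 2), (8, 3), (11, 0), (11, 1), (11, 2), (11, 3), (20, 0), (20, 1), (20, 2), (20, 3), (23, 0), (23, 1), (23, 2), (23, 3), (27, 0), (27, 1), (27, 2), (27, 3)]
Unfold 4 (reflect across v@4): 48 holes -> [(4, 0), (4, 1), (4, 2), (4, 3), (4, 4), (4, 5), (4, 6), (4, 7), (8, 0), (8, 1), (8, 2), (8, 3), (8, 4), (8, 5), (8, 6), (8, 7), (11, 0), (11, 1), (11, 2), (11, 3), (11, 4), (11, 5), (11, 6), (11, 7), (20, 0), (20, 1), (20, 2), (20, 3), (20, 4), (20, 5), (20, 6), (20, 7), (23, 0), (23, 1), (23, 2), (23, 3), (23, 4), (23, 5), (23, 6), (23, 7), (27, 0), (27, 1), (27, 2), (27, 3), (27, 4), (27, 5), (27, 6), (27, 7)]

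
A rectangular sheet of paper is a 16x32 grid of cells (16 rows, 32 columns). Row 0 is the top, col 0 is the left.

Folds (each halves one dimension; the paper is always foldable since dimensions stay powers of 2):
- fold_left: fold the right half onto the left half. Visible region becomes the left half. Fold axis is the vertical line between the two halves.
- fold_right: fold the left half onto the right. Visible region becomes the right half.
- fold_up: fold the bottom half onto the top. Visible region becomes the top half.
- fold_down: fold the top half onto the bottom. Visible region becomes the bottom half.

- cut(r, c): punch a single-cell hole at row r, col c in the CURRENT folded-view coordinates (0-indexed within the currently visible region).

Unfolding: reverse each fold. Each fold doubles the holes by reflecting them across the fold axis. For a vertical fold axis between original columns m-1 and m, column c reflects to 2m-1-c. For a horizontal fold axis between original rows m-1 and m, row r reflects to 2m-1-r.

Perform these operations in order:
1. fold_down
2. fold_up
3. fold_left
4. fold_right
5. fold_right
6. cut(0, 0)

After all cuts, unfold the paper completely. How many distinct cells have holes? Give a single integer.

Op 1 fold_down: fold axis h@8; visible region now rows[8,16) x cols[0,32) = 8x32
Op 2 fold_up: fold axis h@12; visible region now rows[8,12) x cols[0,32) = 4x32
Op 3 fold_left: fold axis v@16; visible region now rows[8,12) x cols[0,16) = 4x16
Op 4 fold_right: fold axis v@8; visible region now rows[8,12) x cols[8,16) = 4x8
Op 5 fold_right: fold axis v@12; visible region now rows[8,12) x cols[12,16) = 4x4
Op 6 cut(0, 0): punch at orig (8,12); cuts so far [(8, 12)]; region rows[8,12) x cols[12,16) = 4x4
Unfold 1 (reflect across v@12): 2 holes -> [(8, 11), (8, 12)]
Unfold 2 (reflect across v@8): 4 holes -> [(8, 3), (8, 4), (8, 11), (8, 12)]
Unfold 3 (reflect across v@16): 8 holes -> [(8, 3), (8, 4), (8, 11), (8, 12), (8, 19), (8, 20), (8, 27), (8, 28)]
Unfold 4 (reflect across h@12): 16 holes -> [(8, 3), (8, 4), (8, 11), (8, 12), (8, 19), (8, 20), (8, 27), (8, 28), (15, 3), (15, 4), (15, 11), (15, 12), (15, 19), (15, 20), (15, 27), (15, 28)]
Unfold 5 (reflect across h@8): 32 holes -> [(0, 3), (0, 4), (0, 11), (0, 12), (0, 19), (0, 20), (0, 27), (0, 28), (7, 3), (7, 4), (7, 11), (7, 12), (7, 19), (7, 20), (7, 27), (7, 28), (8, 3), (8, 4), (8, 11), (8, 12), (8, 19), (8, 20), (8, 27), (8, 28), (15, 3), (15, 4), (15, 11), (15, 12), (15, 19), (15, 20), (15, 27), (15, 28)]

Answer: 32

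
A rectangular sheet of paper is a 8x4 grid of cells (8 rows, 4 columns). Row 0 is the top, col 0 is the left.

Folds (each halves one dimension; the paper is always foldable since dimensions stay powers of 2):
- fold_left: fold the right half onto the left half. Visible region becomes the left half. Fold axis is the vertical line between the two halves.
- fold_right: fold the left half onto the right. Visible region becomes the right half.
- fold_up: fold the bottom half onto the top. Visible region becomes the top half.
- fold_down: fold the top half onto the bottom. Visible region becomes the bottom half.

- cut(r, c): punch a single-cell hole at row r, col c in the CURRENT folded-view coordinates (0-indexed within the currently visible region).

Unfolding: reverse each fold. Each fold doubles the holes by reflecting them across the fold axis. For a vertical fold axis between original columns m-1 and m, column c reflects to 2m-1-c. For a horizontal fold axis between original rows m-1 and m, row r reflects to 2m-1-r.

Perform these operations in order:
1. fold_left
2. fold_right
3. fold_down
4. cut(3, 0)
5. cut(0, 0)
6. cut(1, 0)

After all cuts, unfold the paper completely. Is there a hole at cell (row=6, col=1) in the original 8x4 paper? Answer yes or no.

Answer: no

Derivation:
Op 1 fold_left: fold axis v@2; visible region now rows[0,8) x cols[0,2) = 8x2
Op 2 fold_right: fold axis v@1; visible region now rows[0,8) x cols[1,2) = 8x1
Op 3 fold_down: fold axis h@4; visible region now rows[4,8) x cols[1,2) = 4x1
Op 4 cut(3, 0): punch at orig (7,1); cuts so far [(7, 1)]; region rows[4,8) x cols[1,2) = 4x1
Op 5 cut(0, 0): punch at orig (4,1); cuts so far [(4, 1), (7, 1)]; region rows[4,8) x cols[1,2) = 4x1
Op 6 cut(1, 0): punch at orig (5,1); cuts so far [(4, 1), (5, 1), (7, 1)]; region rows[4,8) x cols[1,2) = 4x1
Unfold 1 (reflect across h@4): 6 holes -> [(0, 1), (2, 1), (3, 1), (4, 1), (5, 1), (7, 1)]
Unfold 2 (reflect across v@1): 12 holes -> [(0, 0), (0, 1), (2, 0), (2, 1), (3, 0), (3, 1), (4, 0), (4, 1), (5, 0), (5, 1), (7, 0), (7, 1)]
Unfold 3 (reflect across v@2): 24 holes -> [(0, 0), (0, 1), (0, 2), (0, 3), (2, 0), (2, 1), (2, 2), (2, 3), (3, 0), (3, 1), (3, 2), (3, 3), (4, 0), (4, 1), (4, 2), (4, 3), (5, 0), (5, 1), (5, 2), (5, 3), (7, 0), (7, 1), (7, 2), (7, 3)]
Holes: [(0, 0), (0, 1), (0, 2), (0, 3), (2, 0), (2, 1), (2, 2), (2, 3), (3, 0), (3, 1), (3, 2), (3, 3), (4, 0), (4, 1), (4, 2), (4, 3), (5, 0), (5, 1), (5, 2), (5, 3), (7, 0), (7, 1), (7, 2), (7, 3)]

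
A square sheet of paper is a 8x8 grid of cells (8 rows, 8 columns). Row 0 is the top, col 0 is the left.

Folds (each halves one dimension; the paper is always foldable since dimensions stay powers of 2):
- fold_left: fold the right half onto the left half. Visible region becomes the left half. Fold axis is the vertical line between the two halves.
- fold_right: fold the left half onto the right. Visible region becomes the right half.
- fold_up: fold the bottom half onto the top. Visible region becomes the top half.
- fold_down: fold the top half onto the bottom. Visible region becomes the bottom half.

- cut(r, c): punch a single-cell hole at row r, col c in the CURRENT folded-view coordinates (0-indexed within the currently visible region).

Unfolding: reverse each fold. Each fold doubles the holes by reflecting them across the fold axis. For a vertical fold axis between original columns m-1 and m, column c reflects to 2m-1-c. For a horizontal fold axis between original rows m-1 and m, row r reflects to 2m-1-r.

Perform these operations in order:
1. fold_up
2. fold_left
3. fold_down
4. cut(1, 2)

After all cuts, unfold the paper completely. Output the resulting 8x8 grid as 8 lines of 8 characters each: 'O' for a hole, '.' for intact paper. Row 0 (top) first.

Op 1 fold_up: fold axis h@4; visible region now rows[0,4) x cols[0,8) = 4x8
Op 2 fold_left: fold axis v@4; visible region now rows[0,4) x cols[0,4) = 4x4
Op 3 fold_down: fold axis h@2; visible region now rows[2,4) x cols[0,4) = 2x4
Op 4 cut(1, 2): punch at orig (3,2); cuts so far [(3, 2)]; region rows[2,4) x cols[0,4) = 2x4
Unfold 1 (reflect across h@2): 2 holes -> [(0, 2), (3, 2)]
Unfold 2 (reflect across v@4): 4 holes -> [(0, 2), (0, 5), (3, 2), (3, 5)]
Unfold 3 (reflect across h@4): 8 holes -> [(0, 2), (0, 5), (3, 2), (3, 5), (4, 2), (4, 5), (7, 2), (7, 5)]

Answer: ..O..O..
........
........
..O..O..
..O..O..
........
........
..O..O..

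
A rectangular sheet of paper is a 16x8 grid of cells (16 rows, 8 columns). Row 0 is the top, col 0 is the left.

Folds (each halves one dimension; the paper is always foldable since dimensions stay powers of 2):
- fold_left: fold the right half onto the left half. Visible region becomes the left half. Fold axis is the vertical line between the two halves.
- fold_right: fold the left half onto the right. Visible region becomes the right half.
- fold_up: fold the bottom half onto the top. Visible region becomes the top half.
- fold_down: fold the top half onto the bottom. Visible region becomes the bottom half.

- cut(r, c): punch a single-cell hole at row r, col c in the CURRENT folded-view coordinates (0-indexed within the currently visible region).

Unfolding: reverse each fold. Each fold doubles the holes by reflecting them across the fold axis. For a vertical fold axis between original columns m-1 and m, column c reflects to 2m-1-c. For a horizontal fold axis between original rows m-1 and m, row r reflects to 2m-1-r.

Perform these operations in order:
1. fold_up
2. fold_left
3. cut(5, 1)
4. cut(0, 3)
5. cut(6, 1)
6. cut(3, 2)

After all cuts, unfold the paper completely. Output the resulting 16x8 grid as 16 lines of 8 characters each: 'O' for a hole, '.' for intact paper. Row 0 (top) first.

Op 1 fold_up: fold axis h@8; visible region now rows[0,8) x cols[0,8) = 8x8
Op 2 fold_left: fold axis v@4; visible region now rows[0,8) x cols[0,4) = 8x4
Op 3 cut(5, 1): punch at orig (5,1); cuts so far [(5, 1)]; region rows[0,8) x cols[0,4) = 8x4
Op 4 cut(0, 3): punch at orig (0,3); cuts so far [(0, 3), (5, 1)]; region rows[0,8) x cols[0,4) = 8x4
Op 5 cut(6, 1): punch at orig (6,1); cuts so far [(0, 3), (5, 1), (6, 1)]; region rows[0,8) x cols[0,4) = 8x4
Op 6 cut(3, 2): punch at orig (3,2); cuts so far [(0, 3), (3, 2), (5, 1), (6, 1)]; region rows[0,8) x cols[0,4) = 8x4
Unfold 1 (reflect across v@4): 8 holes -> [(0, 3), (0, 4), (3, 2), (3, 5), (5, 1), (5, 6), (6, 1), (6, 6)]
Unfold 2 (reflect across h@8): 16 holes -> [(0, 3), (0, 4), (3, 2), (3, 5), (5, 1), (5, 6), (6, 1), (6, 6), (9, 1), (9, 6), (10, 1), (10, 6), (12, 2), (12, 5), (15, 3), (15, 4)]

Answer: ...OO...
........
........
..O..O..
........
.O....O.
.O....O.
........
........
.O....O.
.O....O.
........
..O..O..
........
........
...OO...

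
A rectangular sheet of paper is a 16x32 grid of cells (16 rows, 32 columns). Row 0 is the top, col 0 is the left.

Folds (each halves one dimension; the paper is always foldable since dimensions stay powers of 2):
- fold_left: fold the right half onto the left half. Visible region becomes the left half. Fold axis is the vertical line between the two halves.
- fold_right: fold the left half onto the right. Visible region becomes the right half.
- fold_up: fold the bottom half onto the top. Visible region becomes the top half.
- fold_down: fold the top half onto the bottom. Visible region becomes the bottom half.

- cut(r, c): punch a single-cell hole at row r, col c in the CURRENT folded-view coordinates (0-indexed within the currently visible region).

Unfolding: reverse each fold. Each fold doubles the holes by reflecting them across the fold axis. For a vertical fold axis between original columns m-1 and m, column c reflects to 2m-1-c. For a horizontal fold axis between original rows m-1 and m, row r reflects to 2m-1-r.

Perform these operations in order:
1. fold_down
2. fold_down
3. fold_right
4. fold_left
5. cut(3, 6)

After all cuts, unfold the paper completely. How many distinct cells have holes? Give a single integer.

Answer: 16

Derivation:
Op 1 fold_down: fold axis h@8; visible region now rows[8,16) x cols[0,32) = 8x32
Op 2 fold_down: fold axis h@12; visible region now rows[12,16) x cols[0,32) = 4x32
Op 3 fold_right: fold axis v@16; visible region now rows[12,16) x cols[16,32) = 4x16
Op 4 fold_left: fold axis v@24; visible region now rows[12,16) x cols[16,24) = 4x8
Op 5 cut(3, 6): punch at orig (15,22); cuts so far [(15, 22)]; region rows[12,16) x cols[16,24) = 4x8
Unfold 1 (reflect across v@24): 2 holes -> [(15, 22), (15, 25)]
Unfold 2 (reflect across v@16): 4 holes -> [(15, 6), (15, 9), (15, 22), (15, 25)]
Unfold 3 (reflect across h@12): 8 holes -> [(8, 6), (8, 9), (8, 22), (8, 25), (15, 6), (15, 9), (15, 22), (15, 25)]
Unfold 4 (reflect across h@8): 16 holes -> [(0, 6), (0, 9), (0, 22), (0, 25), (7, 6), (7, 9), (7, 22), (7, 25), (8, 6), (8, 9), (8, 22), (8, 25), (15, 6), (15, 9), (15, 22), (15, 25)]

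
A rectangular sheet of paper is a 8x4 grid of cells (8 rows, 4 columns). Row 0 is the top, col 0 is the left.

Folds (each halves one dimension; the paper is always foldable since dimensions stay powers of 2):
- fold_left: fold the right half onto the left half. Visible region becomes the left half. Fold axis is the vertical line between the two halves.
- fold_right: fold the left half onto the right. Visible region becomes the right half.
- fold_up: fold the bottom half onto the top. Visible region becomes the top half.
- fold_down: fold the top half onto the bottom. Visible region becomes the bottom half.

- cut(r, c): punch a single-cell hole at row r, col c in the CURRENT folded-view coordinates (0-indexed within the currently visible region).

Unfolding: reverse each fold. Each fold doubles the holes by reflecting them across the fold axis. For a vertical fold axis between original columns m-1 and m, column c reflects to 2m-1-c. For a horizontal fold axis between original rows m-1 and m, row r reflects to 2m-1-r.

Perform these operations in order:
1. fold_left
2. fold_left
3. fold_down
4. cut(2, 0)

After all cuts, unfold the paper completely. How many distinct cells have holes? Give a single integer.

Answer: 8

Derivation:
Op 1 fold_left: fold axis v@2; visible region now rows[0,8) x cols[0,2) = 8x2
Op 2 fold_left: fold axis v@1; visible region now rows[0,8) x cols[0,1) = 8x1
Op 3 fold_down: fold axis h@4; visible region now rows[4,8) x cols[0,1) = 4x1
Op 4 cut(2, 0): punch at orig (6,0); cuts so far [(6, 0)]; region rows[4,8) x cols[0,1) = 4x1
Unfold 1 (reflect across h@4): 2 holes -> [(1, 0), (6, 0)]
Unfold 2 (reflect across v@1): 4 holes -> [(1, 0), (1, 1), (6, 0), (6, 1)]
Unfold 3 (reflect across v@2): 8 holes -> [(1, 0), (1, 1), (1, 2), (1, 3), (6, 0), (6, 1), (6, 2), (6, 3)]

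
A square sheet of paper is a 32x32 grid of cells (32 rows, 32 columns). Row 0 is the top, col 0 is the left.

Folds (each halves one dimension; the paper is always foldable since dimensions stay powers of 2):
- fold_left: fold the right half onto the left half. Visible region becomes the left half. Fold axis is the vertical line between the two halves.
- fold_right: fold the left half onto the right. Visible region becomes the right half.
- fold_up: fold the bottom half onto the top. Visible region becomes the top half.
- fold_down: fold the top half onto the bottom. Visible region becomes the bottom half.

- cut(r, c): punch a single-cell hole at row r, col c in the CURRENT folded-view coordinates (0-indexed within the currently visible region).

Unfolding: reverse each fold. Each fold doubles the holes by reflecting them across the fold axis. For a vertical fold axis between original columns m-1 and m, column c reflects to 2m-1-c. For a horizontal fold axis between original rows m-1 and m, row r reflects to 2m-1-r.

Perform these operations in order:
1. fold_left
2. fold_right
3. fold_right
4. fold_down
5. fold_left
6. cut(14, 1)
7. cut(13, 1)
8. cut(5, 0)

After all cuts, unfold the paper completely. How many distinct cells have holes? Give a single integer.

Op 1 fold_left: fold axis v@16; visible region now rows[0,32) x cols[0,16) = 32x16
Op 2 fold_right: fold axis v@8; visible region now rows[0,32) x cols[8,16) = 32x8
Op 3 fold_right: fold axis v@12; visible region now rows[0,32) x cols[12,16) = 32x4
Op 4 fold_down: fold axis h@16; visible region now rows[16,32) x cols[12,16) = 16x4
Op 5 fold_left: fold axis v@14; visible region now rows[16,32) x cols[12,14) = 16x2
Op 6 cut(14, 1): punch at orig (30,13); cuts so far [(30, 13)]; region rows[16,32) x cols[12,14) = 16x2
Op 7 cut(13, 1): punch at orig (29,13); cuts so far [(29, 13), (30, 13)]; region rows[16,32) x cols[12,14) = 16x2
Op 8 cut(5, 0): punch at orig (21,12); cuts so far [(21, 12), (29, 13), (30, 13)]; region rows[16,32) x cols[12,14) = 16x2
Unfold 1 (reflect across v@14): 6 holes -> [(21, 12), (21, 15), (29, 13), (29, 14), (30, 13), (30, 14)]
Unfold 2 (reflect across h@16): 12 holes -> [(1, 13), (1, 14), (2, 13), (2, 14), (10, 12), (10, 15), (21, 12), (21, 15), (29, 13), (29, 14), (30, 13), (30, 14)]
Unfold 3 (reflect across v@12): 24 holes -> [(1, 9), (1, 10), (1, 13), (1, 14), (2, 9), (2, 10), (2, 13), (2, 14), (10, 8), (10, 11), (10, 12), (10, 15), (21, 8), (21, 11), (21, 12), (21, 15), (29, 9), (29, 10), (29, 13), (29, 14), (30, 9), (30, 10), (30, 13), (30, 14)]
Unfold 4 (reflect across v@8): 48 holes -> [(1, 1), (1, 2), (1, 5), (1, 6), (1, 9), (1, 10), (1, 13), (1, 14), (2, 1), (2, 2), (2, 5), (2, 6), (2, 9), (2, 10), (2, 13), (2, 14), (10, 0), (10, 3), (10, 4), (10, 7), (10, 8), (10, 11), (10, 12), (10, 15), (21, 0), (21, 3), (21, 4), (21, 7), (21, 8), (21, 11), (21, 12), (21, 15), (29, 1), (29, 2), (29, 5), (29, 6), (29, 9), (29, 10), (29, 13), (29, 14), (30, 1), (30, 2), (30, 5), (30, 6), (30, 9), (30, 10), (30, 13), (30, 14)]
Unfold 5 (reflect across v@16): 96 holes -> [(1, 1), (1, 2), (1, 5), (1, 6), (1, 9), (1, 10), (1, 13), (1, 14), (1, 17), (1, 18), (1, 21), (1, 22), (1, 25), (1, 26), (1, 29), (1, 30), (2, 1), (2, 2), (2, 5), (2, 6), (2, 9), (2, 10), (2, 13), (2, 14), (2, 17), (2, 18), (2, 21), (2, 22), (2, 25), (2, 26), (2, 29), (2, 30), (10, 0), (10, 3), (10, 4), (10, 7), (10, 8), (10, 11), (10, 12), (10, 15), (10, 16), (10, 19), (10, 20), (10, 23), (10, 24), (10, 27), (10, 28), (10, 31), (21, 0), (21, 3), (21, 4), (21, 7), (21, 8), (21, 11), (21, 12), (21, 15), (21, 16), (21, 19), (21, 20), (21, 23), (21, 24), (21, 27), (21, 28), (21, 31), (29, 1), (29, 2), (29, 5), (29, 6), (29, 9), (29, 10), (29, 13), (29, 14), (29, 17), (29, 18), (29, 21), (29, 22), (29, 25), (29, 26), (29, 29), (29, 30), (30, 1), (30, 2), (30, 5), (30, 6), (30, 9), (30, 10), (30, 13), (30, 14), (30, 17), (30, 18), (30, 21), (30, 22), (30, 25), (30, 26), (30, 29), (30, 30)]

Answer: 96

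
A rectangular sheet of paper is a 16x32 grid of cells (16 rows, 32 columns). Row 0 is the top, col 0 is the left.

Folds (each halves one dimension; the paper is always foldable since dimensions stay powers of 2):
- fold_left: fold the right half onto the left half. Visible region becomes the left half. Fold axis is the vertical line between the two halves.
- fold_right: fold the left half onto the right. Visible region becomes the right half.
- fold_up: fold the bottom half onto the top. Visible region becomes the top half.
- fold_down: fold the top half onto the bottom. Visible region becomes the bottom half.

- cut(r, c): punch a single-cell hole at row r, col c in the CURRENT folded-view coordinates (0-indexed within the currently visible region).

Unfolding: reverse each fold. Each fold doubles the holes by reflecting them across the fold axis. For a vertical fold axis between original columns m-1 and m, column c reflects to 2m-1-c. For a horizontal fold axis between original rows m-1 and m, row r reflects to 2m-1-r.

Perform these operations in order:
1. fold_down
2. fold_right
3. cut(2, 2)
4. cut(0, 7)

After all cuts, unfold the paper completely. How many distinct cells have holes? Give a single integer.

Answer: 8

Derivation:
Op 1 fold_down: fold axis h@8; visible region now rows[8,16) x cols[0,32) = 8x32
Op 2 fold_right: fold axis v@16; visible region now rows[8,16) x cols[16,32) = 8x16
Op 3 cut(2, 2): punch at orig (10,18); cuts so far [(10, 18)]; region rows[8,16) x cols[16,32) = 8x16
Op 4 cut(0, 7): punch at orig (8,23); cuts so far [(8, 23), (10, 18)]; region rows[8,16) x cols[16,32) = 8x16
Unfold 1 (reflect across v@16): 4 holes -> [(8, 8), (8, 23), (10, 13), (10, 18)]
Unfold 2 (reflect across h@8): 8 holes -> [(5, 13), (5, 18), (7, 8), (7, 23), (8, 8), (8, 23), (10, 13), (10, 18)]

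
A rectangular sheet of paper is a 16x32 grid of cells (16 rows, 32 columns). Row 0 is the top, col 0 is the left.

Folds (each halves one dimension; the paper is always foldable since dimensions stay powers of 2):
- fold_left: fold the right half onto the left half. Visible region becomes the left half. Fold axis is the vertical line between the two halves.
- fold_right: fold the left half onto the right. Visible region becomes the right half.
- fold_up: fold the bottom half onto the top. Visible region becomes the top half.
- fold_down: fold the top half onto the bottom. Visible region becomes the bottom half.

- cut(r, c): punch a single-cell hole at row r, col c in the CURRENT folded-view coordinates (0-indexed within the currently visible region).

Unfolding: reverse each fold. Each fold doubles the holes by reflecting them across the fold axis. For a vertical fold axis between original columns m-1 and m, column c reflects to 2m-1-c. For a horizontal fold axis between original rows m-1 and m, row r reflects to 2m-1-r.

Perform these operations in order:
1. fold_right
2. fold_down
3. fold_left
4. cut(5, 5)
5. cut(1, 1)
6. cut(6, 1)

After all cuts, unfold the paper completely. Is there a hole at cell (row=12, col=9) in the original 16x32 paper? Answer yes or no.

Op 1 fold_right: fold axis v@16; visible region now rows[0,16) x cols[16,32) = 16x16
Op 2 fold_down: fold axis h@8; visible region now rows[8,16) x cols[16,32) = 8x16
Op 3 fold_left: fold axis v@24; visible region now rows[8,16) x cols[16,24) = 8x8
Op 4 cut(5, 5): punch at orig (13,21); cuts so far [(13, 21)]; region rows[8,16) x cols[16,24) = 8x8
Op 5 cut(1, 1): punch at orig (9,17); cuts so far [(9, 17), (13, 21)]; region rows[8,16) x cols[16,24) = 8x8
Op 6 cut(6, 1): punch at orig (14,17); cuts so far [(9, 17), (13, 21), (14, 17)]; region rows[8,16) x cols[16,24) = 8x8
Unfold 1 (reflect across v@24): 6 holes -> [(9, 17), (9, 30), (13, 21), (13, 26), (14, 17), (14, 30)]
Unfold 2 (reflect across h@8): 12 holes -> [(1, 17), (1, 30), (2, 21), (2, 26), (6, 17), (6, 30), (9, 17), (9, 30), (13, 21), (13, 26), (14, 17), (14, 30)]
Unfold 3 (reflect across v@16): 24 holes -> [(1, 1), (1, 14), (1, 17), (1, 30), (2, 5), (2, 10), (2, 21), (2, 26), (6, 1), (6, 14), (6, 17), (6, 30), (9, 1), (9, 14), (9, 17), (9, 30), (13, 5), (13, 10), (13, 21), (13, 26), (14, 1), (14, 14), (14, 17), (14, 30)]
Holes: [(1, 1), (1, 14), (1, 17), (1, 30), (2, 5), (2, 10), (2, 21), (2, 26), (6, 1), (6, 14), (6, 17), (6, 30), (9, 1), (9, 14), (9, 17), (9, 30), (13, 5), (13, 10), (13, 21), (13, 26), (14, 1), (14, 14), (14, 17), (14, 30)]

Answer: no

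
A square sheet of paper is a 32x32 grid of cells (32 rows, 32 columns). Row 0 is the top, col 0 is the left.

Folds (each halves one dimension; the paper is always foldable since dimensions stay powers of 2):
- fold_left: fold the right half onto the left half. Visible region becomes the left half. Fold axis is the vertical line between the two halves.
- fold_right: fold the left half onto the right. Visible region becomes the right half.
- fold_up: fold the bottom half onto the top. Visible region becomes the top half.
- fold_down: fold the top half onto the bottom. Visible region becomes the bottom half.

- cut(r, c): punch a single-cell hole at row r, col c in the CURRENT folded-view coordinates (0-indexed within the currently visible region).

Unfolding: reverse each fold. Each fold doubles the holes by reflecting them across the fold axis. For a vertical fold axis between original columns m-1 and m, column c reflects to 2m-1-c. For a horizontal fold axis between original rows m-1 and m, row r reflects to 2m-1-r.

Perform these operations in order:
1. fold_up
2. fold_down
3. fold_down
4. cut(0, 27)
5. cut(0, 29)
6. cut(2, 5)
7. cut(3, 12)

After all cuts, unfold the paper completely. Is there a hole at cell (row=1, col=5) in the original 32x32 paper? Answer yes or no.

Answer: yes

Derivation:
Op 1 fold_up: fold axis h@16; visible region now rows[0,16) x cols[0,32) = 16x32
Op 2 fold_down: fold axis h@8; visible region now rows[8,16) x cols[0,32) = 8x32
Op 3 fold_down: fold axis h@12; visible region now rows[12,16) x cols[0,32) = 4x32
Op 4 cut(0, 27): punch at orig (12,27); cuts so far [(12, 27)]; region rows[12,16) x cols[0,32) = 4x32
Op 5 cut(0, 29): punch at orig (12,29); cuts so far [(12, 27), (12, 29)]; region rows[12,16) x cols[0,32) = 4x32
Op 6 cut(2, 5): punch at orig (14,5); cuts so far [(12, 27), (12, 29), (14, 5)]; region rows[12,16) x cols[0,32) = 4x32
Op 7 cut(3, 12): punch at orig (15,12); cuts so far [(12, 27), (12, 29), (14, 5), (15, 12)]; region rows[12,16) x cols[0,32) = 4x32
Unfold 1 (reflect across h@12): 8 holes -> [(8, 12), (9, 5), (11, 27), (11, 29), (12, 27), (12, 29), (14, 5), (15, 12)]
Unfold 2 (reflect across h@8): 16 holes -> [(0, 12), (1, 5), (3, 27), (3, 29), (4, 27), (4, 29), (6, 5), (7, 12), (8, 12), (9, 5), (11, 27), (11, 29), (12, 27), (12, 29), (14, 5), (15, 12)]
Unfold 3 (reflect across h@16): 32 holes -> [(0, 12), (1, 5), (3, 27), (3, 29), (4, 27), (4, 29), (6, 5), (7, 12), (8, 12), (9, 5), (11, 27), (11, 29), (12, 27), (12, 29), (14, 5), (15, 12), (16, 12), (17, 5), (19, 27), (19, 29), (20, 27), (20, 29), (22, 5), (23, 12), (24, 12), (25, 5), (27, 27), (27, 29), (28, 27), (28, 29), (30, 5), (31, 12)]
Holes: [(0, 12), (1, 5), (3, 27), (3, 29), (4, 27), (4, 29), (6, 5), (7, 12), (8, 12), (9, 5), (11, 27), (11, 29), (12, 27), (12, 29), (14, 5), (15, 12), (16, 12), (17, 5), (19, 27), (19, 29), (20, 27), (20, 29), (22, 5), (23, 12), (24, 12), (25, 5), (27, 27), (27, 29), (28, 27), (28, 29), (30, 5), (31, 12)]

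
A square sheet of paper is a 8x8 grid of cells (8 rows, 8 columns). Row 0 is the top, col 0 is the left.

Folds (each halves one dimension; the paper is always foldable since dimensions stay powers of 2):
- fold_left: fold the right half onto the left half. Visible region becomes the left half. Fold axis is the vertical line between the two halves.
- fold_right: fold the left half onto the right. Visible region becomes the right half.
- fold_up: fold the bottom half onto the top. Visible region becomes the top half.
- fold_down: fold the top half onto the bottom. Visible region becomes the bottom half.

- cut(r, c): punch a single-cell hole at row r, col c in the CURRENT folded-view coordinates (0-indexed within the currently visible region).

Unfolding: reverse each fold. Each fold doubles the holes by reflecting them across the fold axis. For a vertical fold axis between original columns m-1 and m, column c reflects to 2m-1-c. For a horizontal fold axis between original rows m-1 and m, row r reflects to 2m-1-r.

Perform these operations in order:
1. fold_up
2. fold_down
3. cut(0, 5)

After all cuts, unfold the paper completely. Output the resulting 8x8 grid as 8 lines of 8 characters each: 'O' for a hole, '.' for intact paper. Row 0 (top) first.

Answer: ........
.....O..
.....O..
........
........
.....O..
.....O..
........

Derivation:
Op 1 fold_up: fold axis h@4; visible region now rows[0,4) x cols[0,8) = 4x8
Op 2 fold_down: fold axis h@2; visible region now rows[2,4) x cols[0,8) = 2x8
Op 3 cut(0, 5): punch at orig (2,5); cuts so far [(2, 5)]; region rows[2,4) x cols[0,8) = 2x8
Unfold 1 (reflect across h@2): 2 holes -> [(1, 5), (2, 5)]
Unfold 2 (reflect across h@4): 4 holes -> [(1, 5), (2, 5), (5, 5), (6, 5)]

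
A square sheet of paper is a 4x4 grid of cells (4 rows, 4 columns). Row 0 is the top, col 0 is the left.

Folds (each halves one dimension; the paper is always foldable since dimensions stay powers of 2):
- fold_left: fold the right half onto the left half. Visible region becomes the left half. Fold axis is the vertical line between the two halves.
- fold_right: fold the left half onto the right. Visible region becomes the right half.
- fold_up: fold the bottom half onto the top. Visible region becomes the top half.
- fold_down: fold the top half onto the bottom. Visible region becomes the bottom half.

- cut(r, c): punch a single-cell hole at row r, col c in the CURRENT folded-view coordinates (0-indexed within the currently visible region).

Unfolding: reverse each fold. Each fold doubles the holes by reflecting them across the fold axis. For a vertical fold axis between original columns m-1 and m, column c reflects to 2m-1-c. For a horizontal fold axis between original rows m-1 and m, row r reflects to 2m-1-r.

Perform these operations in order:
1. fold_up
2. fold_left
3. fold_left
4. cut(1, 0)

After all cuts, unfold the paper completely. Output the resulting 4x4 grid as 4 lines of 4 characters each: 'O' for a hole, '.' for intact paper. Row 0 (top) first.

Op 1 fold_up: fold axis h@2; visible region now rows[0,2) x cols[0,4) = 2x4
Op 2 fold_left: fold axis v@2; visible region now rows[0,2) x cols[0,2) = 2x2
Op 3 fold_left: fold axis v@1; visible region now rows[0,2) x cols[0,1) = 2x1
Op 4 cut(1, 0): punch at orig (1,0); cuts so far [(1, 0)]; region rows[0,2) x cols[0,1) = 2x1
Unfold 1 (reflect across v@1): 2 holes -> [(1, 0), (1, 1)]
Unfold 2 (reflect across v@2): 4 holes -> [(1, 0), (1, 1), (1, 2), (1, 3)]
Unfold 3 (reflect across h@2): 8 holes -> [(1, 0), (1, 1), (1, 2), (1, 3), (2, 0), (2, 1), (2, 2), (2, 3)]

Answer: ....
OOOO
OOOO
....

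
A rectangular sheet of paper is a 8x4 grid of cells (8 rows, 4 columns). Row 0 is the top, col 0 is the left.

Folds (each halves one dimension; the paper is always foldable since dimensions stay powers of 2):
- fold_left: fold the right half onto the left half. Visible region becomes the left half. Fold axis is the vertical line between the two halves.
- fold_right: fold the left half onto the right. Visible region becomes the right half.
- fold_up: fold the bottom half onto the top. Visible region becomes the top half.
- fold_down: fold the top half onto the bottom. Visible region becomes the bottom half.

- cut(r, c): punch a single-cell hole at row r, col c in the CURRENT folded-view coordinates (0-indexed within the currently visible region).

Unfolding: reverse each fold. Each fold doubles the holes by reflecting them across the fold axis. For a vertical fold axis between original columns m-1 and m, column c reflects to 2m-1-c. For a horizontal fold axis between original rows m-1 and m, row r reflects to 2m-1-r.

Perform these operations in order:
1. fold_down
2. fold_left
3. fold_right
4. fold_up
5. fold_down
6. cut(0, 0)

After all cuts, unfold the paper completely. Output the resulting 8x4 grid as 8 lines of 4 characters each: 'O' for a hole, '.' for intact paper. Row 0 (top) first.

Op 1 fold_down: fold axis h@4; visible region now rows[4,8) x cols[0,4) = 4x4
Op 2 fold_left: fold axis v@2; visible region now rows[4,8) x cols[0,2) = 4x2
Op 3 fold_right: fold axis v@1; visible region now rows[4,8) x cols[1,2) = 4x1
Op 4 fold_up: fold axis h@6; visible region now rows[4,6) x cols[1,2) = 2x1
Op 5 fold_down: fold axis h@5; visible region now rows[5,6) x cols[1,2) = 1x1
Op 6 cut(0, 0): punch at orig (5,1); cuts so far [(5, 1)]; region rows[5,6) x cols[1,2) = 1x1
Unfold 1 (reflect across h@5): 2 holes -> [(4, 1), (5, 1)]
Unfold 2 (reflect across h@6): 4 holes -> [(4, 1), (5, 1), (6, 1), (7, 1)]
Unfold 3 (reflect across v@1): 8 holes -> [(4, 0), (4, 1), (5, 0), (5, 1), (6, 0), (6, 1), (7, 0), (7, 1)]
Unfold 4 (reflect across v@2): 16 holes -> [(4, 0), (4, 1), (4, 2), (4, 3), (5, 0), (5, 1), (5, 2), (5, 3), (6, 0), (6, 1), (6, 2), (6, 3), (7, 0), (7, 1), (7, 2), (7, 3)]
Unfold 5 (reflect across h@4): 32 holes -> [(0, 0), (0, 1), (0, 2), (0, 3), (1, 0), (1, 1), (1, 2), (1, 3), (2, 0), (2, 1), (2, 2), (2, 3), (3, 0), (3, 1), (3, 2), (3, 3), (4, 0), (4, 1), (4, 2), (4, 3), (5, 0), (5, 1), (5, 2), (5, 3), (6, 0), (6, 1), (6, 2), (6, 3), (7, 0), (7, 1), (7, 2), (7, 3)]

Answer: OOOO
OOOO
OOOO
OOOO
OOOO
OOOO
OOOO
OOOO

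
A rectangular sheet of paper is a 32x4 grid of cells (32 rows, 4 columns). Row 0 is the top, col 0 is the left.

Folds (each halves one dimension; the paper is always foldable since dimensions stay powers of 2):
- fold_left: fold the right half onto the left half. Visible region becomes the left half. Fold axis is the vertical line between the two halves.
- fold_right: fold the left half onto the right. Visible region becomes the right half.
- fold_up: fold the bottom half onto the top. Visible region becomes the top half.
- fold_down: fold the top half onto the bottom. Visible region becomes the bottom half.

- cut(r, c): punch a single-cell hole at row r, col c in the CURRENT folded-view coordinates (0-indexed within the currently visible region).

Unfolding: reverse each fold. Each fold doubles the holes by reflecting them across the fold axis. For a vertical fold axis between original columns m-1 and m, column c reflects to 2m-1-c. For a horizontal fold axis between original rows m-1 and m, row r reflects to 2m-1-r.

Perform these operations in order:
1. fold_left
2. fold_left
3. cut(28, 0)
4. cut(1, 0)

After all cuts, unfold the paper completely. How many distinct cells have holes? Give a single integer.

Answer: 8

Derivation:
Op 1 fold_left: fold axis v@2; visible region now rows[0,32) x cols[0,2) = 32x2
Op 2 fold_left: fold axis v@1; visible region now rows[0,32) x cols[0,1) = 32x1
Op 3 cut(28, 0): punch at orig (28,0); cuts so far [(28, 0)]; region rows[0,32) x cols[0,1) = 32x1
Op 4 cut(1, 0): punch at orig (1,0); cuts so far [(1, 0), (28, 0)]; region rows[0,32) x cols[0,1) = 32x1
Unfold 1 (reflect across v@1): 4 holes -> [(1, 0), (1, 1), (28, 0), (28, 1)]
Unfold 2 (reflect across v@2): 8 holes -> [(1, 0), (1, 1), (1, 2), (1, 3), (28, 0), (28, 1), (28, 2), (28, 3)]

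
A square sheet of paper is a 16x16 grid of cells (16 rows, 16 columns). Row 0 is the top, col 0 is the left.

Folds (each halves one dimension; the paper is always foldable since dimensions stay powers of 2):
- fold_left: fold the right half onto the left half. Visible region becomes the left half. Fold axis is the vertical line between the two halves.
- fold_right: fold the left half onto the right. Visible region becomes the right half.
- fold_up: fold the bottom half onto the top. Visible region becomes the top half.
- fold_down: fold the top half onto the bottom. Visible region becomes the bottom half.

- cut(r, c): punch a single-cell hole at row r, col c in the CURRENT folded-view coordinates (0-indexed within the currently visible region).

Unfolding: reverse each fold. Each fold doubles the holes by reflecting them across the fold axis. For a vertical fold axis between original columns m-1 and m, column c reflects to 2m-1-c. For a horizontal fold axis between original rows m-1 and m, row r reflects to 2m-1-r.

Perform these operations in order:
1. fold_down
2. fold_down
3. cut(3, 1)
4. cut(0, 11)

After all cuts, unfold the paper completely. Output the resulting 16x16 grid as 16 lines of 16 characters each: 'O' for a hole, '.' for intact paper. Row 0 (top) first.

Op 1 fold_down: fold axis h@8; visible region now rows[8,16) x cols[0,16) = 8x16
Op 2 fold_down: fold axis h@12; visible region now rows[12,16) x cols[0,16) = 4x16
Op 3 cut(3, 1): punch at orig (15,1); cuts so far [(15, 1)]; region rows[12,16) x cols[0,16) = 4x16
Op 4 cut(0, 11): punch at orig (12,11); cuts so far [(12, 11), (15, 1)]; region rows[12,16) x cols[0,16) = 4x16
Unfold 1 (reflect across h@12): 4 holes -> [(8, 1), (11, 11), (12, 11), (15, 1)]
Unfold 2 (reflect across h@8): 8 holes -> [(0, 1), (3, 11), (4, 11), (7, 1), (8, 1), (11, 11), (12, 11), (15, 1)]

Answer: .O..............
................
................
...........O....
...........O....
................
................
.O..............
.O..............
................
................
...........O....
...........O....
................
................
.O..............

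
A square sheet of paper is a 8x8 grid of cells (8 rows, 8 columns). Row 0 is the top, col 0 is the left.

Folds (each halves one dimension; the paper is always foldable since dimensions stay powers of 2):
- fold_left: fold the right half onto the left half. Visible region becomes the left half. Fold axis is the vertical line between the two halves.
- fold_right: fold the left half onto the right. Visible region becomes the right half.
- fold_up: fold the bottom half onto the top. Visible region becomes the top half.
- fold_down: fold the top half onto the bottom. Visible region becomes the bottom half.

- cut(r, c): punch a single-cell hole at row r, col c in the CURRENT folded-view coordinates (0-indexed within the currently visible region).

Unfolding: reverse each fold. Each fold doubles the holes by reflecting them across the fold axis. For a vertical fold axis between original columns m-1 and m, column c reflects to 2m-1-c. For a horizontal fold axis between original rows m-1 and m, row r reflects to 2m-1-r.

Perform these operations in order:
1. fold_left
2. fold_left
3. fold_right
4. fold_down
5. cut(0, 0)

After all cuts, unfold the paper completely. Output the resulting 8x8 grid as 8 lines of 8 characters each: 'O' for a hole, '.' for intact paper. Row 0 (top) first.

Answer: ........
........
........
OOOOOOOO
OOOOOOOO
........
........
........

Derivation:
Op 1 fold_left: fold axis v@4; visible region now rows[0,8) x cols[0,4) = 8x4
Op 2 fold_left: fold axis v@2; visible region now rows[0,8) x cols[0,2) = 8x2
Op 3 fold_right: fold axis v@1; visible region now rows[0,8) x cols[1,2) = 8x1
Op 4 fold_down: fold axis h@4; visible region now rows[4,8) x cols[1,2) = 4x1
Op 5 cut(0, 0): punch at orig (4,1); cuts so far [(4, 1)]; region rows[4,8) x cols[1,2) = 4x1
Unfold 1 (reflect across h@4): 2 holes -> [(3, 1), (4, 1)]
Unfold 2 (reflect across v@1): 4 holes -> [(3, 0), (3, 1), (4, 0), (4, 1)]
Unfold 3 (reflect across v@2): 8 holes -> [(3, 0), (3, 1), (3, 2), (3, 3), (4, 0), (4, 1), (4, 2), (4, 3)]
Unfold 4 (reflect across v@4): 16 holes -> [(3, 0), (3, 1), (3, 2), (3, 3), (3, 4), (3, 5), (3, 6), (3, 7), (4, 0), (4, 1), (4, 2), (4, 3), (4, 4), (4, 5), (4, 6), (4, 7)]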